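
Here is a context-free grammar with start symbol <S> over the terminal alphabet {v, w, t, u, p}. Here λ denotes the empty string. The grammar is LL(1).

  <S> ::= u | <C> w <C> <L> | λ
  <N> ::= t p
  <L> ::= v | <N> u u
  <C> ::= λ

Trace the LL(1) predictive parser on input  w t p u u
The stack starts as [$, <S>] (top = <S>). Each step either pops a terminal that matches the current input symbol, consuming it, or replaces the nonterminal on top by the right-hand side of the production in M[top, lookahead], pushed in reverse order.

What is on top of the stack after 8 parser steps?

step 1: stack=$ <S>  input=w t p u u $  — expand <S> ::= <C> w <C> <L>
step 2: stack=$ <L> <C> w <C>  input=w t p u u $  — expand <C> ::= λ
step 3: stack=$ <L> <C> w  input=w t p u u $  — match w
step 4: stack=$ <L> <C>  input=t p u u $  — expand <C> ::= λ
step 5: stack=$ <L>  input=t p u u $  — expand <L> ::= <N> u u
step 6: stack=$ u u <N>  input=t p u u $  — expand <N> ::= t p
step 7: stack=$ u u p t  input=t p u u $  — match t
step 8: stack=$ u u p  input=p u u $  — match p
Stack after step 8: $ u u (top = u).

u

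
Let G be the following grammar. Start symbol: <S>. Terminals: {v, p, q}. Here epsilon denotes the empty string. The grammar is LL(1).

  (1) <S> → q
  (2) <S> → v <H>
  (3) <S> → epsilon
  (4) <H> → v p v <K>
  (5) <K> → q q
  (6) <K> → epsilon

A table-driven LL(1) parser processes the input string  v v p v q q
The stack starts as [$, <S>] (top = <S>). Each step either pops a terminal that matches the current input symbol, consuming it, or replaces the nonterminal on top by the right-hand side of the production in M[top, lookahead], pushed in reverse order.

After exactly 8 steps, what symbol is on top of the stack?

step 1: stack=$ <S>  input=v v p v q q $  — expand <S> → v <H>
step 2: stack=$ <H> v  input=v v p v q q $  — match v
step 3: stack=$ <H>  input=v p v q q $  — expand <H> → v p v <K>
step 4: stack=$ <K> v p v  input=v p v q q $  — match v
step 5: stack=$ <K> v p  input=p v q q $  — match p
step 6: stack=$ <K> v  input=v q q $  — match v
step 7: stack=$ <K>  input=q q $  — expand <K> → q q
step 8: stack=$ q q  input=q q $  — match q
Stack after step 8: $ q (top = q).

q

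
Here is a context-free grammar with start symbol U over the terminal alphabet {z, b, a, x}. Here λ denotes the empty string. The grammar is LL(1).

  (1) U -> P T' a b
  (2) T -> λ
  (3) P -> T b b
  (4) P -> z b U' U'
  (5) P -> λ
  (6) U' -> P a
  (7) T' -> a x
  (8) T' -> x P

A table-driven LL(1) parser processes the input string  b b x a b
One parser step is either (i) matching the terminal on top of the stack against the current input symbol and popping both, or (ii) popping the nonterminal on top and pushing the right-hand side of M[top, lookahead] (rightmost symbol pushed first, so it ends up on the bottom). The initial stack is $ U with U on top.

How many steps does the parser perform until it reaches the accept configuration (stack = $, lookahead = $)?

      Stack           Input        Action
   1  $ U             b b x a b $  expand U -> P T' a b
   2  $ b a T' P      b b x a b $  expand P -> T b b
   3  $ b a T' b b T  b b x a b $  expand T -> λ
   4  $ b a T' b b    b b x a b $  match b
   5  $ b a T' b      b x a b $    match b
   6  $ b a T'        x a b $      expand T' -> x P
   7  $ b a P x       x a b $      match x
   8  $ b a P         a b $        expand P -> λ
   9  $ b a           a b $        match a
  10  $ b             b $          match b
Accept reached after 10 steps.

10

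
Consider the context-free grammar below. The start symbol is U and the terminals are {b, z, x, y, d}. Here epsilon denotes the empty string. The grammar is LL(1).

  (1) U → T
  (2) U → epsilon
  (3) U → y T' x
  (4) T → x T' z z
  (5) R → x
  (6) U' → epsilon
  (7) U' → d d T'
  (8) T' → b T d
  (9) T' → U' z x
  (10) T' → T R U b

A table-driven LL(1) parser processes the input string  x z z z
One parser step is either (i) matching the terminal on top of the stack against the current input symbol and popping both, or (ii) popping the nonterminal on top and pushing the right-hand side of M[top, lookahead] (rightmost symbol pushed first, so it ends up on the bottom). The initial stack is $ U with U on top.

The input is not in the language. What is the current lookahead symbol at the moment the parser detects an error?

z

     Stack         Input      Action
  1  $ U           x z z z $  expand U → T
  2  $ T           x z z z $  expand T → x T' z z
  3  $ z z T' x    x z z z $  match x
  4  $ z z T'      z z z $    expand T' → U' z x
  5  $ z z x z U'  z z z $    expand U' → epsilon
  6  $ z z x z     z z z $    match z
  7  $ z z x       z z $      error: top is terminal x but lookahead is z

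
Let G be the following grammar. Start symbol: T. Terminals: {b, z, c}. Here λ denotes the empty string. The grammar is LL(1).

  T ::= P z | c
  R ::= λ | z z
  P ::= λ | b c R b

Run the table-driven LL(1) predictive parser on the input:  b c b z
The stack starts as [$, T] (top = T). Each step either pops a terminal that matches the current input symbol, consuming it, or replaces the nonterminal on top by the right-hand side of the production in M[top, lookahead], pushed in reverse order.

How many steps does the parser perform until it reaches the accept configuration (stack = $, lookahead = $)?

7

     Stack        Input      Action
  1  $ T          b c b z $  expand T ::= P z
  2  $ z P        b c b z $  expand P ::= b c R b
  3  $ z b R c b  b c b z $  match b
  4  $ z b R c    c b z $    match c
  5  $ z b R      b z $      expand R ::= λ
  6  $ z b        b z $      match b
  7  $ z          z $        match z
Accept reached after 7 steps.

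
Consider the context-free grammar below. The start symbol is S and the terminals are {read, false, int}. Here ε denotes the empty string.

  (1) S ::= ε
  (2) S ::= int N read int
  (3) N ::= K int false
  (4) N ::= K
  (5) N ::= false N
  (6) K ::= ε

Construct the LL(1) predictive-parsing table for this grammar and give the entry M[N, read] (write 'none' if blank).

N ::= K

FIRST(S) = {ε, int}
FIRST(K) = {ε}
FIRST(N) = {ε, false, int}  (via K int false, K)
FOLLOW(S) includes $ since S is the start symbol.
FOLLOW(N): in S::=int N read int, N is followed by read int with FIRST {read}; in N::=false N, the suffix after N is empty (adds nothing new). Thus FOLLOW(N) = {read}.
For N ::= K int false: FIRST(K int false) = {int}, so it goes in M[N, t] for t ∈ {int}.
For N ::= K: FIRST(K) = {ε}, so it goes in M[N, t] for t ∈ {}; since ε ∈ FIRST, also for every t ∈ FOLLOW(N) = {read}.
For N ::= false N: FIRST(false N) = {false}, so it goes in M[N, t] for t ∈ {false}.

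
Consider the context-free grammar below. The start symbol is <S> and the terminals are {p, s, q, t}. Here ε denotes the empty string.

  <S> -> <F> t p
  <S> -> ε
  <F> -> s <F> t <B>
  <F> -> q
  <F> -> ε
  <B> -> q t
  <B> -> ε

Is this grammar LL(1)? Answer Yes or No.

FIRST(<S>) = {ε, q, s, t}
FIRST(<F>) = {ε, q, s}
FIRST(<B>) = {ε, q}
FOLLOW(<S>) = {$}
FOLLOW(<F>) = {t}
FOLLOW(<B>) = {t}
Each cell of M receives at most one production.

Yes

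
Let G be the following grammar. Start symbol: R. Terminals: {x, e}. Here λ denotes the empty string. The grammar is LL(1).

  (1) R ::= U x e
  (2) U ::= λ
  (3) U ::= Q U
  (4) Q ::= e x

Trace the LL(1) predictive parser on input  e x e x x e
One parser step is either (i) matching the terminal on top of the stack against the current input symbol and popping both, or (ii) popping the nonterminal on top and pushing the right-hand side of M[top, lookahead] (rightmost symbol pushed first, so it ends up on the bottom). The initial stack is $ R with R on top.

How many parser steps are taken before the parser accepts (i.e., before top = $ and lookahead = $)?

12

step 1: stack=$ R  input=e x e x x e $  — expand R ::= U x e
step 2: stack=$ e x U  input=e x e x x e $  — expand U ::= Q U
step 3: stack=$ e x U Q  input=e x e x x e $  — expand Q ::= e x
step 4: stack=$ e x U x e  input=e x e x x e $  — match e
step 5: stack=$ e x U x  input=x e x x e $  — match x
step 6: stack=$ e x U  input=e x x e $  — expand U ::= Q U
step 7: stack=$ e x U Q  input=e x x e $  — expand Q ::= e x
step 8: stack=$ e x U x e  input=e x x e $  — match e
step 9: stack=$ e x U x  input=x x e $  — match x
step 10: stack=$ e x U  input=x e $  — expand U ::= λ
step 11: stack=$ e x  input=x e $  — match x
step 12: stack=$ e  input=e $  — match e
Accept reached after 12 steps.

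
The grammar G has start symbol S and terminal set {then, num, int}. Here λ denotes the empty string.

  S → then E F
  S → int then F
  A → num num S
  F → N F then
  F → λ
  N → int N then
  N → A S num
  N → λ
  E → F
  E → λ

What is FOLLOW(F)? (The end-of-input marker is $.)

{$, int, num, then}

FIRST(S): from S→then E F we get {then}; from S→int then F we get {int}. So FIRST(S) = {int, then}.
FIRST(A): from A→num num S we get {num}. So FIRST(A) = {num}.
FIRST(N): from N→int N then we get {int}; from N→A S num we get {num}; from N→λ we get {λ}. So FIRST(N) = {λ, int, num}.
FIRST(F): from F→N F then we get {int, num, then}; from F→λ we get {λ}. So FIRST(F) = {λ, int, num, then}.
FIRST(E): from E→F we get {λ, int, num, then}; from E→λ we get {λ}. So FIRST(E) = {λ, int, num, then}.
FOLLOW(S) includes $ since S is the start symbol.
FOLLOW(A): in N→A S num, A is followed by S num with FIRST {int, then}. Thus FOLLOW(A) = {int, then}.
FOLLOW(S): in A→num num S, the suffix after S is empty, so FOLLOW(S) ⊇ FOLLOW(A) = {int, then}; in N→A S num, S is followed by num with FIRST {num}. Thus FOLLOW(S) = {$, int, num, then}.
FOLLOW(N): in F→N F then, N is followed by F then with FIRST {int, num, then}; in N→int N then, N is followed by then with FIRST {then}. Thus FOLLOW(N) = {int, num, then}.
FOLLOW(E): in S→then E F, E is followed by F with FIRST {λ, int, num, then}; in S→then E F, the suffix after E is nullable, so FOLLOW(E) ⊇ FOLLOW(S) = {$, int, num, then}. Thus FOLLOW(E) = {$, int, num, then}.
FOLLOW(F): in S→then E F, the suffix after F is empty, so FOLLOW(F) ⊇ FOLLOW(S) = {$, int, num, then}; in S→int then F, the suffix after F is empty, so FOLLOW(F) ⊇ FOLLOW(S) = {$, int, num, then}; in F→N F then, F is followed by then with FIRST {then}; in E→F, the suffix after F is empty, so FOLLOW(F) ⊇ FOLLOW(E) = {$, int, num, then}. Thus FOLLOW(F) = {$, int, num, then}.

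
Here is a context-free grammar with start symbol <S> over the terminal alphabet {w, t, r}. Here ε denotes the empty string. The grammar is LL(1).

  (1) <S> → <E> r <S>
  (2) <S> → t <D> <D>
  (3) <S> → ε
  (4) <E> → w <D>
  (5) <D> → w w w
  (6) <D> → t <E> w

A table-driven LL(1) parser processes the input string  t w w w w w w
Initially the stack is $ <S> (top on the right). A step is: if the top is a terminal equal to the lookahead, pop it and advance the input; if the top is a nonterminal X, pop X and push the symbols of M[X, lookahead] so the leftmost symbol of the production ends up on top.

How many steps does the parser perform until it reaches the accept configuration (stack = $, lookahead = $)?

step 1: stack=$ <S>  input=t w w w w w w $  — expand <S> → t <D> <D>
step 2: stack=$ <D> <D> t  input=t w w w w w w $  — match t
step 3: stack=$ <D> <D>  input=w w w w w w $  — expand <D> → w w w
step 4: stack=$ <D> w w w  input=w w w w w w $  — match w
step 5: stack=$ <D> w w  input=w w w w w $  — match w
step 6: stack=$ <D> w  input=w w w w $  — match w
step 7: stack=$ <D>  input=w w w $  — expand <D> → w w w
step 8: stack=$ w w w  input=w w w $  — match w
step 9: stack=$ w w  input=w w $  — match w
step 10: stack=$ w  input=w $  — match w
Accept reached after 10 steps.

10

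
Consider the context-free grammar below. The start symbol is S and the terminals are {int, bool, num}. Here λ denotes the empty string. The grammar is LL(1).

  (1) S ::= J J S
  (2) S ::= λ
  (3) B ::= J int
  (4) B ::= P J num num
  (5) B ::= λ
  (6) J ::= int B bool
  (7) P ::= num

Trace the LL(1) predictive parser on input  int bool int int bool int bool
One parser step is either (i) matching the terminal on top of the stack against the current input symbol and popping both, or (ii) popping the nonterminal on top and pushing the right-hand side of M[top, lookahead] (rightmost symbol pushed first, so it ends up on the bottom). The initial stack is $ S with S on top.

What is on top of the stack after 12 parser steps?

step 1: stack=$ S  input=int bool int int bool int bool $  — expand S ::= J J S
step 2: stack=$ S J J  input=int bool int int bool int bool $  — expand J ::= int B bool
step 3: stack=$ S J bool B int  input=int bool int int bool int bool $  — match int
step 4: stack=$ S J bool B  input=bool int int bool int bool $  — expand B ::= λ
step 5: stack=$ S J bool  input=bool int int bool int bool $  — match bool
step 6: stack=$ S J  input=int int bool int bool $  — expand J ::= int B bool
step 7: stack=$ S bool B int  input=int int bool int bool $  — match int
step 8: stack=$ S bool B  input=int bool int bool $  — expand B ::= J int
step 9: stack=$ S bool int J  input=int bool int bool $  — expand J ::= int B bool
step 10: stack=$ S bool int bool B int  input=int bool int bool $  — match int
step 11: stack=$ S bool int bool B  input=bool int bool $  — expand B ::= λ
step 12: stack=$ S bool int bool  input=bool int bool $  — match bool
Stack after step 12: $ S bool int (top = int).

int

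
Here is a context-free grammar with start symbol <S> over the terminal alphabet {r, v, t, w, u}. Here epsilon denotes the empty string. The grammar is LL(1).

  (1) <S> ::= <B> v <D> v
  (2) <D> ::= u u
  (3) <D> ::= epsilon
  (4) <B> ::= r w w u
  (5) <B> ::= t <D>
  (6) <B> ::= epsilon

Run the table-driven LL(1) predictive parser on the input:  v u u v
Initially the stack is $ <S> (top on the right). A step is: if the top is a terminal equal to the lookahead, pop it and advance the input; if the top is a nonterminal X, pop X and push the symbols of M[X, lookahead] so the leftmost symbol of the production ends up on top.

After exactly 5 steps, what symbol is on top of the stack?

u

     Stack          Input      Action
  1  $ <S>          v u u v $  expand <S> ::= <B> v <D> v
  2  $ v <D> v <B>  v u u v $  expand <B> ::= epsilon
  3  $ v <D> v      v u u v $  match v
  4  $ v <D>        u u v $    expand <D> ::= u u
  5  $ v u u        u u v $    match u
Stack after step 5: $ v u (top = u).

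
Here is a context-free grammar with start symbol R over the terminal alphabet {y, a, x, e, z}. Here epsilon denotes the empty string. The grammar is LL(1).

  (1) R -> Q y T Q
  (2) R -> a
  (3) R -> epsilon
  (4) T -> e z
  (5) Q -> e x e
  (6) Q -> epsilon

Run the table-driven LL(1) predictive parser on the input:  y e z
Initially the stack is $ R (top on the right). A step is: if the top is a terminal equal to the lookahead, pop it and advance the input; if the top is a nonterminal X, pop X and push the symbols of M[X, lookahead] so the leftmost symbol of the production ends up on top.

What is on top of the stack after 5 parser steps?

step 1: stack=$ R  input=y e z $  — expand R -> Q y T Q
step 2: stack=$ Q T y Q  input=y e z $  — expand Q -> epsilon
step 3: stack=$ Q T y  input=y e z $  — match y
step 4: stack=$ Q T  input=e z $  — expand T -> e z
step 5: stack=$ Q z e  input=e z $  — match e
Stack after step 5: $ Q z (top = z).

z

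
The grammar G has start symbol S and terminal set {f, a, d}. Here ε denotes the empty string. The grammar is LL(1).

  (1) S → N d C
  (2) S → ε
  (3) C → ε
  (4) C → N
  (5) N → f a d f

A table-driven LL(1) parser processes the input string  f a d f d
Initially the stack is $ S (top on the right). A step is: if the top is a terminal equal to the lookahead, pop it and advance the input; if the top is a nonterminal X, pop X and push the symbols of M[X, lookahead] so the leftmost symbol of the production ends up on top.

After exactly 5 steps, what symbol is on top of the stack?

f

step 1: stack=$ S  input=f a d f d $  — expand S → N d C
step 2: stack=$ C d N  input=f a d f d $  — expand N → f a d f
step 3: stack=$ C d f d a f  input=f a d f d $  — match f
step 4: stack=$ C d f d a  input=a d f d $  — match a
step 5: stack=$ C d f d  input=d f d $  — match d
Stack after step 5: $ C d f (top = f).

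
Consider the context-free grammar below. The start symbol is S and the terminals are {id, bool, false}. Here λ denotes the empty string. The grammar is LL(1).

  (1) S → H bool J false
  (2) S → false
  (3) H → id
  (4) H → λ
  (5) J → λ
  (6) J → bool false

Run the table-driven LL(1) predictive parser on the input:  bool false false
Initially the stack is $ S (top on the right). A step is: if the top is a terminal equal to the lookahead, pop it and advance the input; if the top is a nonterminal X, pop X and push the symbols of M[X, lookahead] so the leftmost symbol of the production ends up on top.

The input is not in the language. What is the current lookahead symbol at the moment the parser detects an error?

step 1: stack=$ S  input=bool false false $  — expand S → H bool J false
step 2: stack=$ false J bool H  input=bool false false $  — expand H → λ
step 3: stack=$ false J bool  input=bool false false $  — match bool
step 4: stack=$ false J  input=false false $  — expand J → λ
step 5: stack=$ false  input=false false $  — match false
step 6: stack=$  input=false $  — error: stack empty but input remains

false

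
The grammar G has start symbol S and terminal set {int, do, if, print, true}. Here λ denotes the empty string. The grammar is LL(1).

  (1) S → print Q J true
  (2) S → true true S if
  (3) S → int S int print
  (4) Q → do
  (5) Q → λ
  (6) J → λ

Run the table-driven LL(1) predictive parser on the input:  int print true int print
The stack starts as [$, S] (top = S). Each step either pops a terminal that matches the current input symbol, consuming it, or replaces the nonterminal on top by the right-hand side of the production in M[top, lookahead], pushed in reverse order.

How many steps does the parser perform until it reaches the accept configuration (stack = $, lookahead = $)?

     Stack                       Input                       Action
  1  $ S                         int print true int print $  expand S → int S int print
  2  $ print int S int           int print true int print $  match int
  3  $ print int S               print true int print $      expand S → print Q J true
  4  $ print int true J Q print  print true int print $      match print
  5  $ print int true J Q        true int print $            expand Q → λ
  6  $ print int true J          true int print $            expand J → λ
  7  $ print int true            true int print $            match true
  8  $ print int                 int print $                 match int
  9  $ print                     print $                     match print
Accept reached after 9 steps.

9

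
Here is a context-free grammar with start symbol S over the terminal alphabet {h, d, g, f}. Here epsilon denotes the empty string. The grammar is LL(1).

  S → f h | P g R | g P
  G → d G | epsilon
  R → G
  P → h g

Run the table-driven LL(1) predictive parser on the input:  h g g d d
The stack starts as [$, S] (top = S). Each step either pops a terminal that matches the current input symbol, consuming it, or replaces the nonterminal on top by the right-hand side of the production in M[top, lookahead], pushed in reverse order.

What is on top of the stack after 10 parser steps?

G

      Stack      Input        Action
   1  $ S        h g g d d $  expand S → P g R
   2  $ R g P    h g g d d $  expand P → h g
   3  $ R g g h  h g g d d $  match h
   4  $ R g g    g g d d $    match g
   5  $ R g      g d d $      match g
   6  $ R        d d $        expand R → G
   7  $ G        d d $        expand G → d G
   8  $ G d      d d $        match d
   9  $ G        d $          expand G → d G
  10  $ G d      d $          match d
Stack after step 10: $ G (top = G).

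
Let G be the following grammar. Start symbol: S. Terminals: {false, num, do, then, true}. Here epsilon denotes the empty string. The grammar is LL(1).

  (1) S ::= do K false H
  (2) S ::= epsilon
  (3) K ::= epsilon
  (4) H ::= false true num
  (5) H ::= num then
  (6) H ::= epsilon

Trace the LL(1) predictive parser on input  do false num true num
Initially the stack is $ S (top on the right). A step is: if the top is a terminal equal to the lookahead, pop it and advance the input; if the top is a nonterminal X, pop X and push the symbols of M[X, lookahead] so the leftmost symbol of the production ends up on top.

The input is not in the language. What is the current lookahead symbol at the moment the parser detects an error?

     Stack           Input                    Action
  1  $ S             do false num true num $  expand S ::= do K false H
  2  $ H false K do  do false num true num $  match do
  3  $ H false K     false num true num $     expand K ::= epsilon
  4  $ H false       false num true num $     match false
  5  $ H             num true num $           expand H ::= num then
  6  $ then num      num true num $           match num
  7  $ then          true num $               error: top is terminal then but lookahead is true

true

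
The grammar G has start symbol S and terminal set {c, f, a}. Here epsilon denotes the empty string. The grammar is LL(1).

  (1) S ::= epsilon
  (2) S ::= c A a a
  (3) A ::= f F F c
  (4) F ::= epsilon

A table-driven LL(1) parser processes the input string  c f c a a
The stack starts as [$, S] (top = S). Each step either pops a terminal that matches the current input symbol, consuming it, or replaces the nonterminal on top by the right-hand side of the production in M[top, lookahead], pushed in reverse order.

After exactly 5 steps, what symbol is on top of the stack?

F

step 1: stack=$ S  input=c f c a a $  — expand S ::= c A a a
step 2: stack=$ a a A c  input=c f c a a $  — match c
step 3: stack=$ a a A  input=f c a a $  — expand A ::= f F F c
step 4: stack=$ a a c F F f  input=f c a a $  — match f
step 5: stack=$ a a c F F  input=c a a $  — expand F ::= epsilon
Stack after step 5: $ a a c F (top = F).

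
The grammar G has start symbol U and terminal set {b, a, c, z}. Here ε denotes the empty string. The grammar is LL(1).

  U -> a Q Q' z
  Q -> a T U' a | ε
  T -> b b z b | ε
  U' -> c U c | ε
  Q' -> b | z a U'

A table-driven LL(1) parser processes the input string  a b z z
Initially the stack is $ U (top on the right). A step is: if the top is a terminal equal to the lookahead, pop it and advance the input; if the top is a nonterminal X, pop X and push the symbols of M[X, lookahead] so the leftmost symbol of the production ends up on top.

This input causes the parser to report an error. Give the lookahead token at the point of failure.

z

step 1: stack=$ U  input=a b z z $  — expand U -> a Q Q' z
step 2: stack=$ z Q' Q a  input=a b z z $  — match a
step 3: stack=$ z Q' Q  input=b z z $  — expand Q -> ε
step 4: stack=$ z Q'  input=b z z $  — expand Q' -> b
step 5: stack=$ z b  input=b z z $  — match b
step 6: stack=$ z  input=z z $  — match z
step 7: stack=$  input=z $  — error: stack empty but input remains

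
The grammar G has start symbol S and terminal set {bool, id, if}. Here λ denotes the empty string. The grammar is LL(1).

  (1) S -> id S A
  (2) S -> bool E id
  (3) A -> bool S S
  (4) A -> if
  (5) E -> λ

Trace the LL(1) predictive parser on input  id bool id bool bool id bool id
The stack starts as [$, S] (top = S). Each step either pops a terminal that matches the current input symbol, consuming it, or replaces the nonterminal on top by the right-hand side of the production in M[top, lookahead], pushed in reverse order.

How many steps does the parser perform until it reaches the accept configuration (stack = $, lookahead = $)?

step 1: stack=$ S  input=id bool id bool bool id bool id $  — expand S -> id S A
step 2: stack=$ A S id  input=id bool id bool bool id bool id $  — match id
step 3: stack=$ A S  input=bool id bool bool id bool id $  — expand S -> bool E id
step 4: stack=$ A id E bool  input=bool id bool bool id bool id $  — match bool
step 5: stack=$ A id E  input=id bool bool id bool id $  — expand E -> λ
step 6: stack=$ A id  input=id bool bool id bool id $  — match id
step 7: stack=$ A  input=bool bool id bool id $  — expand A -> bool S S
step 8: stack=$ S S bool  input=bool bool id bool id $  — match bool
step 9: stack=$ S S  input=bool id bool id $  — expand S -> bool E id
step 10: stack=$ S id E bool  input=bool id bool id $  — match bool
step 11: stack=$ S id E  input=id bool id $  — expand E -> λ
step 12: stack=$ S id  input=id bool id $  — match id
step 13: stack=$ S  input=bool id $  — expand S -> bool E id
step 14: stack=$ id E bool  input=bool id $  — match bool
step 15: stack=$ id E  input=id $  — expand E -> λ
step 16: stack=$ id  input=id $  — match id
Accept reached after 16 steps.

16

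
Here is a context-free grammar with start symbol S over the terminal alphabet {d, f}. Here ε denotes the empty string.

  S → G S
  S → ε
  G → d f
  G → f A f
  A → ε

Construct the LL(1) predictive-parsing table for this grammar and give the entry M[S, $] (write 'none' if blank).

FIRST(G) = {d, f}
FIRST(A) = {ε}
FIRST(S) = {ε, d, f}  (via G S)
FOLLOW(S) includes $ since S is the start symbol.
FOLLOW(S): in S→G S, the suffix after S is empty (adds nothing new). Thus FOLLOW(S) = {$}.
For S → G S: FIRST(G S) = {d, f}, so it goes in M[S, t] for t ∈ {d, f}.
For S → ε: FIRST(ε) = {ε}, so it goes in M[S, t] for t ∈ {}; since ε ∈ FIRST, also for every t ∈ FOLLOW(S) = {$}.

S → ε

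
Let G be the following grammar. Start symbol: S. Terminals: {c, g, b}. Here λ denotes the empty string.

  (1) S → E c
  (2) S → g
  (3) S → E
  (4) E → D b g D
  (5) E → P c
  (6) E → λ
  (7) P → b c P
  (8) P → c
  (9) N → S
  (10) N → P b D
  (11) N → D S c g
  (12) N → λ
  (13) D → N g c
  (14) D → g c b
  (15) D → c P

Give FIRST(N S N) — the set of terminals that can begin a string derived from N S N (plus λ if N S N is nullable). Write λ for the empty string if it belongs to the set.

{λ, b, c, g}

FIRST(P) = {b, c}
FIRST(S) = {λ, b, c, g}  (via E c, E)
FIRST(E) = {λ, b, c, g}  (via D b g D, P c)
FIRST(N) = {λ, b, c, g}  (via S, P b D, D S c g)
FIRST(D) = {b, c, g}  (via N g c)
FIRST(N S N): take FIRST of each symbol in turn, carrying on past any symbol whose FIRST contains λ; result {λ, b, c, g}.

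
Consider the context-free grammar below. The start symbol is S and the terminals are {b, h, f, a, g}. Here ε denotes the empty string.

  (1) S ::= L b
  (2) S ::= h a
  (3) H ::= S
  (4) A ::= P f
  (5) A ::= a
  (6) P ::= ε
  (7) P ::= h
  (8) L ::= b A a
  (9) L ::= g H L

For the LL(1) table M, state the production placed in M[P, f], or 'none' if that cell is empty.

P ::= ε

FIRST(P) = {ε, h}
FIRST(L) = {b, g}
FIRST(S) = {b, g, h}  (via L b)
FIRST(A) = {a, f, h}  (via P f)
FIRST(H) = {b, g, h}  (via S)
FOLLOW(S) includes $ since S is the start symbol.
FOLLOW(P): in A::=P f, P is followed by f with FIRST {f}. Thus FOLLOW(P) = {f}.
For P ::= ε: FIRST(ε) = {ε}, so it goes in M[P, t] for t ∈ {}; since ε ∈ FIRST, also for every t ∈ FOLLOW(P) = {f}.
For P ::= h: FIRST(h) = {h}, so it goes in M[P, t] for t ∈ {h}.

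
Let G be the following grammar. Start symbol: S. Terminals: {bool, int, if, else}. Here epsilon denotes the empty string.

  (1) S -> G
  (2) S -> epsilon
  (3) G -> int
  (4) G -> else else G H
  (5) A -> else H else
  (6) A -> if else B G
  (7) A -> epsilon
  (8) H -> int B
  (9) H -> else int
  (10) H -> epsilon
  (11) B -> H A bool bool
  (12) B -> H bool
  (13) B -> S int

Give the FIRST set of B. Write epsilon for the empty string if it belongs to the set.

FIRST(G): from G->int we get {int}; from G->else else G H we get {else}. So FIRST(G) = {else, int}.
FIRST(A): from A->else H else we get {else}; from A->if else B G we get {if}; from A->epsilon we get {epsilon}. So FIRST(A) = {epsilon, else, if}.
FIRST(H): from H->int B we get {int}; from H->else int we get {else}; from H->epsilon we get {epsilon}. So FIRST(H) = {epsilon, else, int}.
FIRST(S): from S->G we get {else, int}; from S->epsilon we get {epsilon}. So FIRST(S) = {epsilon, else, int}.
FIRST(B): from B->H A bool bool we get {bool, else, if, int}; from B->H bool we get {bool, else, int}; from B->S int we get {else, int}. So FIRST(B) = {bool, else, if, int}.

{bool, else, if, int}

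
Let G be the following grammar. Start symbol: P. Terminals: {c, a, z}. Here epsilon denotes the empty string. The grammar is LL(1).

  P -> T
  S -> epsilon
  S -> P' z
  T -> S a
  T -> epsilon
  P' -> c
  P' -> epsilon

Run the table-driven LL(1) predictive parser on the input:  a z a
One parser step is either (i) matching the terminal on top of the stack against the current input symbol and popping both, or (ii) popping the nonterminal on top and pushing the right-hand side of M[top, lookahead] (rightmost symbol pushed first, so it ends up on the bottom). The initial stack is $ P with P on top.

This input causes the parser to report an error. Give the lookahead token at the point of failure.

step 1: stack=$ P  input=a z a $  — expand P -> T
step 2: stack=$ T  input=a z a $  — expand T -> S a
step 3: stack=$ a S  input=a z a $  — expand S -> epsilon
step 4: stack=$ a  input=a z a $  — match a
step 5: stack=$  input=z a $  — error: stack empty but input remains

z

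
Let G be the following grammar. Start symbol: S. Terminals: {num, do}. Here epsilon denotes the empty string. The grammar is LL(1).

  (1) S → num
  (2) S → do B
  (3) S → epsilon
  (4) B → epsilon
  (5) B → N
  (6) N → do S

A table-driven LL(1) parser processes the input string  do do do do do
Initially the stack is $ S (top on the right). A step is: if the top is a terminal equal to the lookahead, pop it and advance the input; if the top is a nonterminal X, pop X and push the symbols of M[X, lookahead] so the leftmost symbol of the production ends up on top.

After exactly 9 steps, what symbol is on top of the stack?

do

step 1: stack=$ S  input=do do do do do $  — expand S → do B
step 2: stack=$ B do  input=do do do do do $  — match do
step 3: stack=$ B  input=do do do do $  — expand B → N
step 4: stack=$ N  input=do do do do $  — expand N → do S
step 5: stack=$ S do  input=do do do do $  — match do
step 6: stack=$ S  input=do do do $  — expand S → do B
step 7: stack=$ B do  input=do do do $  — match do
step 8: stack=$ B  input=do do $  — expand B → N
step 9: stack=$ N  input=do do $  — expand N → do S
Stack after step 9: $ S do (top = do).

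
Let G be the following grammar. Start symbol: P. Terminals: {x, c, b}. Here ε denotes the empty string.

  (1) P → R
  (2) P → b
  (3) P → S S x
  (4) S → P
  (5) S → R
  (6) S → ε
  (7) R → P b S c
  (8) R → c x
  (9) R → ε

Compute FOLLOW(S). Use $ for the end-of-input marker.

FIRST(P) = {ε, b, c, x}  (via R, S S x)
FIRST(R) = {ε, b, c, x}  (via P b S c)
FIRST(S) = {ε, b, c, x}  (via P, R)
FOLLOW(P) includes $ since P is the start symbol.
FOLLOW(S): in P→S S x (occurrence 1), S is followed by S x with FIRST {b, c, x}; in P→S S x (occurrence 2), S is followed by x with FIRST {x}; in R→P b S c, S is followed by c with FIRST {c}. Thus FOLLOW(S) = {b, c, x}.
FOLLOW(P): in S→P, the suffix after P is empty, so FOLLOW(P) ⊇ FOLLOW(S) = {b, c, x}; in R→P b S c, P is followed by b S c with FIRST {b}. Thus FOLLOW(P) = {$, b, c, x}.
FOLLOW(R): in P→R, the suffix after R is empty, so FOLLOW(R) ⊇ FOLLOW(P) = {$, b, c, x}; in S→R, the suffix after R is empty, so FOLLOW(R) ⊇ FOLLOW(S) = {b, c, x}. Thus FOLLOW(R) = {$, b, c, x}.

{b, c, x}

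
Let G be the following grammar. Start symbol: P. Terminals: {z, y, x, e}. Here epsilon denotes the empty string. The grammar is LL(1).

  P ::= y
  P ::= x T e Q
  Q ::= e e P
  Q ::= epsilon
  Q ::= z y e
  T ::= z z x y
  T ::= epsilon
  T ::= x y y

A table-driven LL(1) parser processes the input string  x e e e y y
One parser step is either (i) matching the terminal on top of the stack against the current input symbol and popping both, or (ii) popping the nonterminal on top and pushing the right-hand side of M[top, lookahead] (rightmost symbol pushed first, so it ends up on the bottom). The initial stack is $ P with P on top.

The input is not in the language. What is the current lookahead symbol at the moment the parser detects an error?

y

      Stack      Input          Action
   1  $ P        x e e e y y $  expand P ::= x T e Q
   2  $ Q e T x  x e e e y y $  match x
   3  $ Q e T    e e e y y $    expand T ::= epsilon
   4  $ Q e      e e e y y $    match e
   5  $ Q        e e y y $      expand Q ::= e e P
   6  $ P e e    e e y y $      match e
   7  $ P e      e y y $        match e
   8  $ P        y y $          expand P ::= y
   9  $ y        y y $          match y
  10  $          y $            error: stack empty but input remains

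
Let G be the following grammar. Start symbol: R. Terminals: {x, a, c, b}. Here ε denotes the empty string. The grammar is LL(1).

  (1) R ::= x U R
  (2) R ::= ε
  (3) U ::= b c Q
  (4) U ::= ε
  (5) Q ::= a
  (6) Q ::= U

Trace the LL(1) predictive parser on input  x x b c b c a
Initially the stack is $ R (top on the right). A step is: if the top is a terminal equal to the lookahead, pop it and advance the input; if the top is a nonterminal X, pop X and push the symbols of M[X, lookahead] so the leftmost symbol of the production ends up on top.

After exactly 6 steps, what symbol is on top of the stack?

b

     Stack    Input            Action
  1  $ R      x x b c b c a $  expand R ::= x U R
  2  $ R U x  x x b c b c a $  match x
  3  $ R U    x b c b c a $    expand U ::= ε
  4  $ R      x b c b c a $    expand R ::= x U R
  5  $ R U x  x b c b c a $    match x
  6  $ R U    b c b c a $      expand U ::= b c Q
Stack after step 6: $ R Q c b (top = b).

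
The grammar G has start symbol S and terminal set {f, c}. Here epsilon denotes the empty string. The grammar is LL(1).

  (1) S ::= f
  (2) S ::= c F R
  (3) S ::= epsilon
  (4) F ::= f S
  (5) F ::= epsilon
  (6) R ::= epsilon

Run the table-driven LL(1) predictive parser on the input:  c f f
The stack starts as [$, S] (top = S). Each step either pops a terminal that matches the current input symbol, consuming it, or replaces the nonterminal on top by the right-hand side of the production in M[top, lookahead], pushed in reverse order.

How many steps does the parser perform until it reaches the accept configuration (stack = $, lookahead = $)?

7

     Stack    Input    Action
  1  $ S      c f f $  expand S ::= c F R
  2  $ R F c  c f f $  match c
  3  $ R F    f f $    expand F ::= f S
  4  $ R S f  f f $    match f
  5  $ R S    f $      expand S ::= f
  6  $ R f    f $      match f
  7  $ R      $        expand R ::= epsilon
Accept reached after 7 steps.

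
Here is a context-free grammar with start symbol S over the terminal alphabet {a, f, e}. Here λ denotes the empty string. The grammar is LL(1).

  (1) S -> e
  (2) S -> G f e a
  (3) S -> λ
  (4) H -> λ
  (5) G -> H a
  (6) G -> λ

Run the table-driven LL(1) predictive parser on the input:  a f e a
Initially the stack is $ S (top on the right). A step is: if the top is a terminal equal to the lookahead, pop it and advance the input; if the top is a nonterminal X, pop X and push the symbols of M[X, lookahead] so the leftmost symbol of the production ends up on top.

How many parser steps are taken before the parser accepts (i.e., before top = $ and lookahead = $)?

step 1: stack=$ S  input=a f e a $  — expand S -> G f e a
step 2: stack=$ a e f G  input=a f e a $  — expand G -> H a
step 3: stack=$ a e f a H  input=a f e a $  — expand H -> λ
step 4: stack=$ a e f a  input=a f e a $  — match a
step 5: stack=$ a e f  input=f e a $  — match f
step 6: stack=$ a e  input=e a $  — match e
step 7: stack=$ a  input=a $  — match a
Accept reached after 7 steps.

7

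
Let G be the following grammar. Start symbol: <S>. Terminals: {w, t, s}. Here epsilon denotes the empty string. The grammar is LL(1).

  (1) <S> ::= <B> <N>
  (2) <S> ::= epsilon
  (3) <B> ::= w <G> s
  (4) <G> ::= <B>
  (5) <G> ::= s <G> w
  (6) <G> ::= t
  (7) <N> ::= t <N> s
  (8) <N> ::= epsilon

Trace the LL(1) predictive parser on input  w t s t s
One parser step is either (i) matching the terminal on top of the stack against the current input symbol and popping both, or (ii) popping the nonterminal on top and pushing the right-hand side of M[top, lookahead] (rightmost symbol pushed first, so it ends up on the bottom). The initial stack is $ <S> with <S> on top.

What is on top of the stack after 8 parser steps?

step 1: stack=$ <S>  input=w t s t s $  — expand <S> ::= <B> <N>
step 2: stack=$ <N> <B>  input=w t s t s $  — expand <B> ::= w <G> s
step 3: stack=$ <N> s <G> w  input=w t s t s $  — match w
step 4: stack=$ <N> s <G>  input=t s t s $  — expand <G> ::= t
step 5: stack=$ <N> s t  input=t s t s $  — match t
step 6: stack=$ <N> s  input=s t s $  — match s
step 7: stack=$ <N>  input=t s $  — expand <N> ::= t <N> s
step 8: stack=$ s <N> t  input=t s $  — match t
Stack after step 8: $ s <N> (top = <N>).

<N>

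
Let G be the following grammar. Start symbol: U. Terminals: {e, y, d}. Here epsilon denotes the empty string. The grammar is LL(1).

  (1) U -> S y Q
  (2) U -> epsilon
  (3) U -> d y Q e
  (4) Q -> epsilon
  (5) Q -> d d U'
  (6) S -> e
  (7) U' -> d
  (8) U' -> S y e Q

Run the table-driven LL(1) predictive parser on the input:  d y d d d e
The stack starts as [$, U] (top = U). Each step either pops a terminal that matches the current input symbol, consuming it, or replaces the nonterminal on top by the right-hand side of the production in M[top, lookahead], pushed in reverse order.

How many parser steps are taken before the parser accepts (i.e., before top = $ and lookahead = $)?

     Stack       Input          Action
  1  $ U         d y d d d e $  expand U -> d y Q e
  2  $ e Q y d   d y d d d e $  match d
  3  $ e Q y     y d d d e $    match y
  4  $ e Q       d d d e $      expand Q -> d d U'
  5  $ e U' d d  d d d e $      match d
  6  $ e U' d    d d e $        match d
  7  $ e U'      d e $          expand U' -> d
  8  $ e d       d e $          match d
  9  $ e         e $            match e
Accept reached after 9 steps.

9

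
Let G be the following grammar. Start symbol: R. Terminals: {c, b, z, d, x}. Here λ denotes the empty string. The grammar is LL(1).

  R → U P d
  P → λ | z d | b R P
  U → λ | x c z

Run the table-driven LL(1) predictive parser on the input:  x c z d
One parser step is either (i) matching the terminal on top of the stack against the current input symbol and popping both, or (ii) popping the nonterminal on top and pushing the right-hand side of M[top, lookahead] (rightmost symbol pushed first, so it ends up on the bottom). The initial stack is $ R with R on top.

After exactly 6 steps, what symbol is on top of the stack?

d

     Stack        Input      Action
  1  $ R          x c z d $  expand R → U P d
  2  $ d P U      x c z d $  expand U → x c z
  3  $ d P z c x  x c z d $  match x
  4  $ d P z c    c z d $    match c
  5  $ d P z      z d $      match z
  6  $ d P        d $        expand P → λ
Stack after step 6: $ d (top = d).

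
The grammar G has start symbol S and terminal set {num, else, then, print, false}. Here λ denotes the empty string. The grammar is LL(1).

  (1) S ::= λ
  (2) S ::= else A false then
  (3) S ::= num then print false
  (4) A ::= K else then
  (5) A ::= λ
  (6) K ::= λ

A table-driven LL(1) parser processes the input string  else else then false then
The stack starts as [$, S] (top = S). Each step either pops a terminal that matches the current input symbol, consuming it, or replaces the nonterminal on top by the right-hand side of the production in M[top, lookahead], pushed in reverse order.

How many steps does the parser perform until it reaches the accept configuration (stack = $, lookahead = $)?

     Stack                     Input                        Action
  1  $ S                       else else then false then $  expand S ::= else A false then
  2  $ then false A else       else else then false then $  match else
  3  $ then false A            else then false then $       expand A ::= K else then
  4  $ then false then else K  else then false then $       expand K ::= λ
  5  $ then false then else    else then false then $       match else
  6  $ then false then         then false then $            match then
  7  $ then false              false then $                 match false
  8  $ then                    then $                       match then
Accept reached after 8 steps.

8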